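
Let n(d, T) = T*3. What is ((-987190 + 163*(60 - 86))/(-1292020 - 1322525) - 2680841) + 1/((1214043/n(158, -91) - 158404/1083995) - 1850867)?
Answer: -47510487845730918076018129/17722235136638963790 ≈ -2.6808e+6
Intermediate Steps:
n(d, T) = 3*T
((-987190 + 163*(60 - 86))/(-1292020 - 1322525) - 2680841) + 1/((1214043/n(158, -91) - 158404/1083995) - 1850867) = ((-987190 + 163*(60 - 86))/(-1292020 - 1322525) - 2680841) + 1/((1214043/((3*(-91))) - 158404/1083995) - 1850867) = ((-987190 + 163*(-26))/(-2614545) - 2680841) + 1/((1214043/(-273) - 158404*1/1083995) - 1850867) = ((-987190 - 4238)*(-1/2614545) - 2680841) + 1/((1214043*(-1/273) - 158404/1083995) - 1850867) = (-991428*(-1/2614545) - 2680841) + 1/((-404681/91 - 158404/1083995) - 1850867) = (330476/871515 - 2680841) + 1/(-438686595359/98643545 - 1850867) = -2336392813639/871515 + 1/(-183014768798874/98643545) = -2336392813639/871515 - 98643545/183014768798874 = -47510487845730918076018129/17722235136638963790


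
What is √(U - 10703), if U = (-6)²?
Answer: I*√10667 ≈ 103.28*I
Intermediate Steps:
U = 36
√(U - 10703) = √(36 - 10703) = √(-10667) = I*√10667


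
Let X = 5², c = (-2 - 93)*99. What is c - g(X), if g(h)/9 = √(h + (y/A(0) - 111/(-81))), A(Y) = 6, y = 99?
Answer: -9405 - √13890/2 ≈ -9463.9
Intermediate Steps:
c = -9405 (c = -95*99 = -9405)
X = 25
g(h) = 9*√(965/54 + h) (g(h) = 9*√(h + (99/6 - 111/(-81))) = 9*√(h + (99*(⅙) - 111*(-1/81))) = 9*√(h + (33/2 + 37/27)) = 9*√(h + 965/54) = 9*√(965/54 + h))
c - g(X) = -9405 - √(5790 + 324*25)/2 = -9405 - √(5790 + 8100)/2 = -9405 - √13890/2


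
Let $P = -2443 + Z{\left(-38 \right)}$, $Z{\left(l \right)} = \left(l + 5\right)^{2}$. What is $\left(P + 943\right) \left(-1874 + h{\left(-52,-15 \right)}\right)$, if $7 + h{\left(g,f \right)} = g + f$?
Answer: $800628$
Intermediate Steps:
$h{\left(g,f \right)} = -7 + f + g$ ($h{\left(g,f \right)} = -7 + \left(g + f\right) = -7 + \left(f + g\right) = -7 + f + g$)
$Z{\left(l \right)} = \left(5 + l\right)^{2}$
$P = -1354$ ($P = -2443 + \left(5 - 38\right)^{2} = -2443 + \left(-33\right)^{2} = -2443 + 1089 = -1354$)
$\left(P + 943\right) \left(-1874 + h{\left(-52,-15 \right)}\right) = \left(-1354 + 943\right) \left(-1874 - 74\right) = - 411 \left(-1874 - 74\right) = \left(-411\right) \left(-1948\right) = 800628$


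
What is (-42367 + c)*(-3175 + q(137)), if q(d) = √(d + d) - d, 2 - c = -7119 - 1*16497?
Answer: 62096688 - 18749*√274 ≈ 6.1786e+7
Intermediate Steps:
c = 23618 (c = 2 - (-7119 - 1*16497) = 2 - (-7119 - 16497) = 2 - 1*(-23616) = 2 + 23616 = 23618)
q(d) = -d + √2*√d (q(d) = √(2*d) - d = √2*√d - d = -d + √2*√d)
(-42367 + c)*(-3175 + q(137)) = (-42367 + 23618)*(-3175 + (-1*137 + √2*√137)) = -18749*(-3175 + (-137 + √274)) = -18749*(-3312 + √274) = 62096688 - 18749*√274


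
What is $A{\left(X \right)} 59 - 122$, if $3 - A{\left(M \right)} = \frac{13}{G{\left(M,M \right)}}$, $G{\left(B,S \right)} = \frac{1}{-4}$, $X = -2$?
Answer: $3123$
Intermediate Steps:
$G{\left(B,S \right)} = - \frac{1}{4}$
$A{\left(M \right)} = 55$ ($A{\left(M \right)} = 3 - \frac{13}{- \frac{1}{4}} = 3 - 13 \left(-4\right) = 3 - -52 = 3 + 52 = 55$)
$A{\left(X \right)} 59 - 122 = 55 \cdot 59 - 122 = 3245 - 122 = 3123$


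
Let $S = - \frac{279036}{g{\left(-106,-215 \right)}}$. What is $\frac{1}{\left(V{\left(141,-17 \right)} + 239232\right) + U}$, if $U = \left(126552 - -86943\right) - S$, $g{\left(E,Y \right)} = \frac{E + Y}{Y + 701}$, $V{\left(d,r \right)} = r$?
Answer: $\frac{107}{3236138} \approx 3.3064 \cdot 10^{-5}$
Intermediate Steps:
$g{\left(E,Y \right)} = \frac{E + Y}{701 + Y}$
$S = \frac{45203832}{107}$ ($S = - \frac{279036}{\frac{1}{701 - 215} \left(-106 - 215\right)} = - \frac{279036}{\frac{1}{486} \left(-321\right)} = - \frac{279036}{- \frac{107}{162}} = \left(-279036\right) \left(- \frac{162}{107}\right) = \frac{45203832}{107} \approx 4.2247 \cdot 10^{5}$)
$U = - \frac{22359867}{107}$ ($U = \left(126552 - -86943\right) - \frac{45203832}{107} = \left(126552 + 86943\right) - \frac{45203832}{107} = 213495 - \frac{45203832}{107} = - \frac{22359867}{107} \approx -2.0897 \cdot 10^{5}$)
$\frac{1}{\left(V{\left(141,-17 \right)} + 239232\right) + U} = \frac{1}{\left(-17 + 239232\right) - \frac{22359867}{107}} = \frac{1}{239215 - \frac{22359867}{107}} = \frac{1}{\frac{3236138}{107}} = \frac{107}{3236138}$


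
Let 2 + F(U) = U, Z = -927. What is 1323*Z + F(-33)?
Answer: -1226456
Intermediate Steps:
F(U) = -2 + U
1323*Z + F(-33) = 1323*(-927) + (-2 - 33) = -1226421 - 35 = -1226456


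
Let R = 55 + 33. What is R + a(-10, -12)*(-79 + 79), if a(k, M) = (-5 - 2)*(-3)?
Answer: 88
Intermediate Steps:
a(k, M) = 21 (a(k, M) = -7*(-3) = 21)
R = 88
R + a(-10, -12)*(-79 + 79) = 88 + 21*(-79 + 79) = 88 + 21*0 = 88 + 0 = 88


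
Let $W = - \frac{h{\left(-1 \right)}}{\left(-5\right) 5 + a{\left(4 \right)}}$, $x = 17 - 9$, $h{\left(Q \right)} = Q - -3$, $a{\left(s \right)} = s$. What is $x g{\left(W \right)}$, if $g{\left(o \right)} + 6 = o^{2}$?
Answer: $- \frac{21136}{441} \approx -47.927$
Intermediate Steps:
$h{\left(Q \right)} = 3 + Q$ ($h{\left(Q \right)} = Q + 3 = 3 + Q$)
$x = 8$ ($x = 17 - 9 = 8$)
$W = \frac{2}{21}$ ($W = - \frac{3 - 1}{\left(-5\right) 5 + 4} = - \frac{2}{-25 + 4} = - \frac{2}{-21} = - \frac{2 \left(-1\right)}{21} = \left(-1\right) \left(- \frac{2}{21}\right) = \frac{2}{21} \approx 0.095238$)
$g{\left(o \right)} = -6 + o^{2}$
$x g{\left(W \right)} = 8 \left(-6 + \left(\frac{2}{21}\right)^{2}\right) = 8 \left(-6 + \frac{4}{441}\right) = 8 \left(- \frac{2642}{441}\right) = - \frac{21136}{441}$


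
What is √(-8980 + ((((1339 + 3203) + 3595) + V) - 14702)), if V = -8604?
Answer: I*√24149 ≈ 155.4*I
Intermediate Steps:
√(-8980 + ((((1339 + 3203) + 3595) + V) - 14702)) = √(-8980 + ((((1339 + 3203) + 3595) - 8604) - 14702)) = √(-8980 + (((4542 + 3595) - 8604) - 14702)) = √(-8980 + ((8137 - 8604) - 14702)) = √(-8980 + (-467 - 14702)) = √(-8980 - 15169) = √(-24149) = I*√24149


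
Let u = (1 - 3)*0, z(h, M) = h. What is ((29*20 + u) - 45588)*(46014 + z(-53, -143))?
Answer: -2068612688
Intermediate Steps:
u = 0 (u = -2*0 = 0)
((29*20 + u) - 45588)*(46014 + z(-53, -143)) = ((29*20 + 0) - 45588)*(46014 - 53) = ((580 + 0) - 45588)*45961 = (580 - 45588)*45961 = -45008*45961 = -2068612688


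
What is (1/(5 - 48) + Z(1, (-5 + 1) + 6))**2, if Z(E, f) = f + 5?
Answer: 90000/1849 ≈ 48.675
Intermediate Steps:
Z(E, f) = 5 + f
(1/(5 - 48) + Z(1, (-5 + 1) + 6))**2 = (1/(5 - 48) + (5 + ((-5 + 1) + 6)))**2 = (1/(-43) + (5 + (-4 + 6)))**2 = (-1/43 + (5 + 2))**2 = (-1/43 + 7)**2 = (300/43)**2 = 90000/1849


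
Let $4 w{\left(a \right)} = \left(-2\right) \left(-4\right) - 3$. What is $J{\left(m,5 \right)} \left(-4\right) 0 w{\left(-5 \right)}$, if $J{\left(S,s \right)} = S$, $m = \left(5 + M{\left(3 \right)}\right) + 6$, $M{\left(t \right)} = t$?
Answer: $0$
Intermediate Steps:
$w{\left(a \right)} = \frac{5}{4}$ ($w{\left(a \right)} = \frac{\left(-2\right) \left(-4\right) - 3}{4} = \frac{8 - 3}{4} = \frac{1}{4} \cdot 5 = \frac{5}{4}$)
$m = 14$ ($m = \left(5 + 3\right) + 6 = 8 + 6 = 14$)
$J{\left(m,5 \right)} \left(-4\right) 0 w{\left(-5 \right)} = 14 \left(-4\right) 0 \cdot \frac{5}{4} = \left(-56\right) 0 = 0$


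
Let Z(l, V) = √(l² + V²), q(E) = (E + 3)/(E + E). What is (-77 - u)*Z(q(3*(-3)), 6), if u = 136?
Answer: -355*√13 ≈ -1280.0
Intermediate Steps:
q(E) = (3 + E)/(2*E) (q(E) = (3 + E)/((2*E)) = (3 + E)*(1/(2*E)) = (3 + E)/(2*E))
Z(l, V) = √(V² + l²)
(-77 - u)*Z(q(3*(-3)), 6) = (-77 - 1*136)*√(6² + ((3 + 3*(-3))/(2*((3*(-3)))))²) = (-77 - 136)*√(36 + ((½)*(3 - 9)/(-9))²) = -213*√(36 + ((½)*(-⅑)*(-6))²) = -213*√(36 + (⅓)²) = -213*√(36 + ⅑) = -355*√13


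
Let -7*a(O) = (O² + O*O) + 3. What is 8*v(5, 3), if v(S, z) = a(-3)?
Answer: -24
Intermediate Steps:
a(O) = -3/7 - 2*O²/7 (a(O) = -((O² + O*O) + 3)/7 = -((O² + O²) + 3)/7 = -(2*O² + 3)/7 = -(3 + 2*O²)/7 = -3/7 - 2*O²/7)
v(S, z) = -3 (v(S, z) = -3/7 - 2/7*(-3)² = -3/7 - 2/7*9 = -3/7 - 18/7 = -3)
8*v(5, 3) = 8*(-3) = -24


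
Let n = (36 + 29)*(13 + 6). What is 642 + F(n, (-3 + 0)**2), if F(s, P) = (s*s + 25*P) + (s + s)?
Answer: 1528562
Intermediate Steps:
n = 1235 (n = 65*19 = 1235)
F(s, P) = s**2 + 2*s + 25*P (F(s, P) = (s**2 + 25*P) + 2*s = s**2 + 2*s + 25*P)
642 + F(n, (-3 + 0)**2) = 642 + (1235**2 + 2*1235 + 25*(-3 + 0)**2) = 642 + (1525225 + 2470 + 25*(-3)**2) = 642 + (1525225 + 2470 + 25*9) = 642 + (1525225 + 2470 + 225) = 642 + 1527920 = 1528562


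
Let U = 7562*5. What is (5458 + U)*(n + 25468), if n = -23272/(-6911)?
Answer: 7616579402160/6911 ≈ 1.1021e+9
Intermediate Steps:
n = 23272/6911 (n = -23272*(-1/6911) = 23272/6911 ≈ 3.3674)
U = 37810
(5458 + U)*(n + 25468) = (5458 + 37810)*(23272/6911 + 25468) = 43268*(176032620/6911) = 7616579402160/6911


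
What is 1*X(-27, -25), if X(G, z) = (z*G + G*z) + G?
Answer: 1323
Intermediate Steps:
X(G, z) = G + 2*G*z (X(G, z) = (G*z + G*z) + G = 2*G*z + G = G + 2*G*z)
1*X(-27, -25) = 1*(-27*(1 + 2*(-25))) = 1*(-27*(1 - 50)) = 1*(-27*(-49)) = 1*1323 = 1323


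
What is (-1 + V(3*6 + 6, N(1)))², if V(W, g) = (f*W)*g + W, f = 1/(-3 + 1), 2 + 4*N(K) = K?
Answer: 676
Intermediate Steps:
N(K) = -½ + K/4
f = -½ (f = 1/(-2) = -½ ≈ -0.50000)
V(W, g) = W - W*g/2 (V(W, g) = (-W/2)*g + W = -W*g/2 + W = W - W*g/2)
(-1 + V(3*6 + 6, N(1)))² = (-1 + (3*6 + 6)*(2 - (-½ + (¼)*1))/2)² = (-1 + (18 + 6)*(2 - (-½ + ¼))/2)² = (-1 + (½)*24*(2 - 1*(-¼)))² = (-1 + (½)*24*(2 + ¼))² = (-1 + (½)*24*(9/4))² = (-1 + 27)² = 26² = 676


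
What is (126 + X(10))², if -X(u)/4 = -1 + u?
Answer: 8100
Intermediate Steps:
X(u) = 4 - 4*u (X(u) = -4*(-1 + u) = 4 - 4*u)
(126 + X(10))² = (126 + (4 - 4*10))² = (126 + (4 - 40))² = (126 - 36)² = 90² = 8100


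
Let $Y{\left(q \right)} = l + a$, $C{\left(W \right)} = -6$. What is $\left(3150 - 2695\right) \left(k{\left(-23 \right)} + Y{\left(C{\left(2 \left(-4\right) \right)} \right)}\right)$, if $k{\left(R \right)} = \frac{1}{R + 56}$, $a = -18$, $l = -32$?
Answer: $- \frac{750295}{33} \approx -22736.0$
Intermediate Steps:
$k{\left(R \right)} = \frac{1}{56 + R}$
$Y{\left(q \right)} = -50$ ($Y{\left(q \right)} = -32 - 18 = -50$)
$\left(3150 - 2695\right) \left(k{\left(-23 \right)} + Y{\left(C{\left(2 \left(-4\right) \right)} \right)}\right) = \left(3150 - 2695\right) \left(\frac{1}{56 - 23} - 50\right) = 455 \left(\frac{1}{33} - 50\right) = 455 \left(- \frac{1649}{33}\right) = - \frac{750295}{33}$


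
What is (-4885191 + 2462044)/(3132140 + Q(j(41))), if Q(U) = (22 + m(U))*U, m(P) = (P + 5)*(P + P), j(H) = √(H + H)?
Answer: -316317609380/408976480197 + 75117557*√82/1635905920788 ≈ -0.77302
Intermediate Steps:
j(H) = √2*√H (j(H) = √(2*H) = √2*√H)
m(P) = 2*P*(5 + P) (m(P) = (5 + P)*(2*P) = 2*P*(5 + P))
Q(U) = U*(22 + 2*U*(5 + U)) (Q(U) = (22 + 2*U*(5 + U))*U = U*(22 + 2*U*(5 + U)))
(-4885191 + 2462044)/(3132140 + Q(j(41))) = (-4885191 + 2462044)/(3132140 + 2*(√2*√41)*(11 + (√2*√41)*(5 + √2*√41))) = -2423147/(3132140 + 2*√82*(11 + √82*(5 + √82)))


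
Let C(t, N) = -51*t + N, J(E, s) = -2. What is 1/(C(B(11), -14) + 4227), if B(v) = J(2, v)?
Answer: 1/4315 ≈ 0.00023175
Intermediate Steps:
B(v) = -2
C(t, N) = N - 51*t
1/(C(B(11), -14) + 4227) = 1/((-14 - 51*(-2)) + 4227) = 1/((-14 + 102) + 4227) = 1/(88 + 4227) = 1/4315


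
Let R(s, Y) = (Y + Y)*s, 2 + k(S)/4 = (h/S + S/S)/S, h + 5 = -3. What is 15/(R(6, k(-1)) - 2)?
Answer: -3/106 ≈ -0.028302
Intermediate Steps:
h = -8 (h = -5 - 3 = -8)
k(S) = -8 + 4*(1 - 8/S)/S (k(S) = -8 + 4*((-8/S + S/S)/S) = -8 + 4*((-8/S + 1)/S) = -8 + 4*((1 - 8/S)/S) = -8 + 4*(1 - 8/S)/S)
R(s, Y) = 2*Y*s (R(s, Y) = (2*Y)*s = 2*Y*s)
15/(R(6, k(-1)) - 2) = 15/(2*(-8 - 32/(-1)² + 4/(-1))*6 - 2) = 15/(2*(-8 - 32*1 + 4*(-1))*6 - 2) = 15/(2*(-8 - 32 - 4)*6 - 2) = 15/(2*(-44)*6 - 2) = 15/(-528 - 2) = 15/(-530) = 15*(-1/530) = -3/106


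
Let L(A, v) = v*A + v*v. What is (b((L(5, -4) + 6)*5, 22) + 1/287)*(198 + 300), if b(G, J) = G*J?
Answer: 31444218/287 ≈ 1.0956e+5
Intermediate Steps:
L(A, v) = v**2 + A*v (L(A, v) = A*v + v**2 = v**2 + A*v)
(b((L(5, -4) + 6)*5, 22) + 1/287)*(198 + 300) = (((-4*(5 - 4) + 6)*5)*22 + 1/287)*(198 + 300) = (((-4*1 + 6)*5)*22 + 1/287)*498 = (((-4 + 6)*5)*22 + 1/287)*498 = ((2*5)*22 + 1/287)*498 = (10*22 + 1/287)*498 = (220 + 1/287)*498 = (63141/287)*498 = 31444218/287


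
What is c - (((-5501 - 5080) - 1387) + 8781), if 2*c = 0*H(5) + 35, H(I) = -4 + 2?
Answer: 6409/2 ≈ 3204.5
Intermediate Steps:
H(I) = -2
c = 35/2 (c = (0*(-2) + 35)/2 = (0 + 35)/2 = (½)*35 = 35/2 ≈ 17.500)
c - (((-5501 - 5080) - 1387) + 8781) = 35/2 - (((-5501 - 5080) - 1387) + 8781) = 35/2 - ((-10581 - 1387) + 8781) = 35/2 - (-11968 + 8781) = 35/2 - 1*(-3187) = 35/2 + 3187 = 6409/2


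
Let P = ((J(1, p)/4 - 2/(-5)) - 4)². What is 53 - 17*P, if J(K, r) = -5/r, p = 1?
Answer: -138753/400 ≈ -346.88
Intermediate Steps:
P = 9409/400 (P = ((-5/1/4 - 2/(-5)) - 4)² = ((-5*1*(¼) - 2*(-⅕)) - 4)² = ((-5*¼ + ⅖) - 4)² = ((-5/4 + ⅖) - 4)² = (-17/20 - 4)² = (-97/20)² = 9409/400 ≈ 23.522)
53 - 17*P = 53 - 17*9409/400 = 53 - 159953/400 = -138753/400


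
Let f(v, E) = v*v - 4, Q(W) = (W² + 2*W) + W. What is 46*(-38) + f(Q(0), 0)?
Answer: -1752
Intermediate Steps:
Q(W) = W² + 3*W
f(v, E) = -4 + v² (f(v, E) = v² - 4 = -4 + v²)
46*(-38) + f(Q(0), 0) = 46*(-38) + (-4 + (0*(3 + 0))²) = -1748 + (-4 + (0*3)²) = -1748 + (-4 + 0²) = -1748 + (-4 + 0) = -1748 - 4 = -1752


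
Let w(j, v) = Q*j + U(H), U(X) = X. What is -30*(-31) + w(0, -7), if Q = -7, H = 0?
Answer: 930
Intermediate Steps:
w(j, v) = -7*j (w(j, v) = -7*j + 0 = -7*j)
-30*(-31) + w(0, -7) = -30*(-31) - 7*0 = 930 + 0 = 930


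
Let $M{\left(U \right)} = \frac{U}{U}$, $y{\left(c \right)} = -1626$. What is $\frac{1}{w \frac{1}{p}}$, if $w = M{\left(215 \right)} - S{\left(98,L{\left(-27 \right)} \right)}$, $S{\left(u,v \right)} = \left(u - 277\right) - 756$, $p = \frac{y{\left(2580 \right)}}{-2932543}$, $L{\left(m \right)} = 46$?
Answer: $\frac{271}{457476708} \approx 5.9238 \cdot 10^{-7}$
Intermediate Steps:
$M{\left(U \right)} = 1$
$p = \frac{1626}{2932543}$ ($p = - \frac{1626}{-2932543} = \left(-1626\right) \left(- \frac{1}{2932543}\right) = \frac{1626}{2932543} \approx 0.00055447$)
$S{\left(u,v \right)} = -1033 + u$ ($S{\left(u,v \right)} = \left(-277 + u\right) - 756 = -1033 + u$)
$w = 936$ ($w = 1 - \left(-1033 + 98\right) = 1 - -935 = 1 + 935 = 936$)
$\frac{1}{w \frac{1}{p}} = \frac{1}{936 \frac{1}{\frac{1626}{2932543}}} = \frac{1}{936 \cdot \frac{2932543}{1626}} = \frac{1}{\frac{457476708}{271}} = \frac{271}{457476708}$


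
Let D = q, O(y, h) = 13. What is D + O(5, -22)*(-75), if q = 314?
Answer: -661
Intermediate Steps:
D = 314
D + O(5, -22)*(-75) = 314 + 13*(-75) = 314 - 975 = -661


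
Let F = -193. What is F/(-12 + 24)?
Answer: -193/12 ≈ -16.083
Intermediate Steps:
F/(-12 + 24) = -193/(-12 + 24) = -193/12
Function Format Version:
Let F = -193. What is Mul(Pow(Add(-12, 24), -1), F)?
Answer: Rational(-193, 12) ≈ -16.083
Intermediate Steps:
Mul(Pow(Add(-12, 24), -1), F) = Mul(Pow(Add(-12, 24), -1), -193) = Mul(Pow(12, -1), -193) = Mul(Rational(1, 12), -193) = Rational(-193, 12)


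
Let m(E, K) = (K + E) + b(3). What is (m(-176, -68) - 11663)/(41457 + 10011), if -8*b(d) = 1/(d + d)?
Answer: -571537/2470464 ≈ -0.23135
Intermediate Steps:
b(d) = -1/(16*d) (b(d) = -1/(8*(d + d)) = -1/(2*d)/8 = -1/(16*d))
m(E, K) = -1/48 + E + K (m(E, K) = (K + E) - 1/16/3 = (E + K) - 1/16*⅓ = (E + K) - 1/48 = -1/48 + E + K)
(m(-176, -68) - 11663)/(41457 + 10011) = ((-1/48 - 176 - 68) - 11663)/(41457 + 10011) = (-11713/48 - 11663)/51468 = -571537/48*1/51468 = -571537/2470464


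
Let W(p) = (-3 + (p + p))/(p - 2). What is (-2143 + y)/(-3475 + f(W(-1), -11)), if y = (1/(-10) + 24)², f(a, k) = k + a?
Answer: 471537/1045300 ≈ 0.45110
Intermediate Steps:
W(p) = (-3 + 2*p)/(-2 + p)
f(a, k) = a + k
y = 57121/100 (y = (-⅒ + 24)² = (239/10)² = 57121/100 ≈ 571.21)
(-2143 + y)/(-3475 + f(W(-1), -11)) = (-2143 + 57121/100)/(-3475 + ((-3 + 2*(-1))/(-2 - 1) - 11)) = -157179/(100*(-3475 + ((-3 - 2)/(-3) - 11))) = -157179/(100*(-3475 + (-⅓*(-5) - 11))) = -157179/(100*(-3475 + (5/3 - 11))) = -157179/(100*(-3475 - 28/3)) = -157179/(100*(-10453/3)) = -157179/100*(-3/10453) = 471537/1045300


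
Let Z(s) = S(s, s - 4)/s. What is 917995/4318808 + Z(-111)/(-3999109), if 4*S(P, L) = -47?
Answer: 31346072202347/147471047505384 ≈ 0.21256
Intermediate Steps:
S(P, L) = -47/4 (S(P, L) = (¼)*(-47) = -47/4)
Z(s) = -47/(4*s)
917995/4318808 + Z(-111)/(-3999109) = 917995/4318808 - 47/4/(-111)/(-3999109) = 917995*(1/4318808) - 47/4*(-1/111)*(-1/3999109) = 70615/332216 + (47/444)*(-1/3999109) = 70615/332216 - 47/1775604396 = 31346072202347/147471047505384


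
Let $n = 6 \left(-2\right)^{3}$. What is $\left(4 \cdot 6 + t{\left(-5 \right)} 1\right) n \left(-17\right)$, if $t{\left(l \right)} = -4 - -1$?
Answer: $17136$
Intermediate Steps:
$t{\left(l \right)} = -3$ ($t{\left(l \right)} = -4 + 1 = -3$)
$n = -48$ ($n = 6 \left(-8\right) = -48$)
$\left(4 \cdot 6 + t{\left(-5 \right)} 1\right) n \left(-17\right) = \left(4 \cdot 6 - 3\right) \left(-48\right) \left(-17\right) = \left(24 - 3\right) \left(-48\right) \left(-17\right) = 21 \left(-48\right) \left(-17\right) = \left(-1008\right) \left(-17\right) = 17136$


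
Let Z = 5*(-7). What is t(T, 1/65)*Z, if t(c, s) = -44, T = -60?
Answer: 1540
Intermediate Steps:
Z = -35
t(T, 1/65)*Z = -44*(-35) = 1540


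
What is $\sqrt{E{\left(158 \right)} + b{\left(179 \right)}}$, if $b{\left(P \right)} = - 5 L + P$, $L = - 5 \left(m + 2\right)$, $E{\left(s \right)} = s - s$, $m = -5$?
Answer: $2 \sqrt{26} \approx 10.198$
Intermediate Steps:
$E{\left(s \right)} = 0$
$L = 15$ ($L = - 5 \left(-5 + 2\right) = \left(-5\right) \left(-3\right) = 15$)
$b{\left(P \right)} = -75 + P$ ($b{\left(P \right)} = \left(-5\right) 15 + P = -75 + P$)
$\sqrt{E{\left(158 \right)} + b{\left(179 \right)}} = \sqrt{0 + \left(-75 + 179\right)} = \sqrt{0 + 104} = \sqrt{104} = 2 \sqrt{26}$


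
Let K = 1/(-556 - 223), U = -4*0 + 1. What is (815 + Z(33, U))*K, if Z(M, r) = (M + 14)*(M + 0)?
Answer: -2366/779 ≈ -3.0372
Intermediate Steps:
U = 1 (U = 0 + 1 = 1)
K = -1/779 (K = 1/(-779) = -1/779 ≈ -0.0012837)
Z(M, r) = M*(14 + M) (Z(M, r) = (14 + M)*M = M*(14 + M))
(815 + Z(33, U))*K = (815 + 33*(14 + 33))*(-1/779) = (815 + 33*47)*(-1/779) = (815 + 1551)*(-1/779) = 2366*(-1/779) = -2366/779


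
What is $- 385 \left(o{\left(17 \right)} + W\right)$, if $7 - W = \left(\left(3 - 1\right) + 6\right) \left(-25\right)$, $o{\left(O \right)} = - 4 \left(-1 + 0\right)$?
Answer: $-81235$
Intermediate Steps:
$o{\left(O \right)} = 4$ ($o{\left(O \right)} = \left(-4\right) \left(-1\right) = 4$)
$W = 207$ ($W = 7 - \left(\left(3 - 1\right) + 6\right) \left(-25\right) = 7 - \left(2 + 6\right) \left(-25\right) = 7 - 8 \left(-25\right) = 7 - -200 = 7 + 200 = 207$)
$- 385 \left(o{\left(17 \right)} + W\right) = - 385 \left(4 + 207\right) = \left(-385\right) 211 = -81235$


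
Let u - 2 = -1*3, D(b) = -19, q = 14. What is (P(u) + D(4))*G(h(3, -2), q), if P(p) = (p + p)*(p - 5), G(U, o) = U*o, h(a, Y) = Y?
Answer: 196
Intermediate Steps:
u = -1 (u = 2 - 1*3 = 2 - 3 = -1)
P(p) = 2*p*(-5 + p) (P(p) = (2*p)*(-5 + p) = 2*p*(-5 + p))
(P(u) + D(4))*G(h(3, -2), q) = (2*(-1)*(-5 - 1) - 19)*(-2*14) = (2*(-1)*(-6) - 19)*(-28) = (12 - 19)*(-28) = -7*(-28) = 196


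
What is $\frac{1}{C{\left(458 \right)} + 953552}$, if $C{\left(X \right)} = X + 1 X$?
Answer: $\frac{1}{954468} \approx 1.0477 \cdot 10^{-6}$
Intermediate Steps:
$C{\left(X \right)} = 2 X$ ($C{\left(X \right)} = X + X = 2 X$)
$\frac{1}{C{\left(458 \right)} + 953552} = \frac{1}{2 \cdot 458 + 953552} = \frac{1}{916 + 953552} = \frac{1}{954468}$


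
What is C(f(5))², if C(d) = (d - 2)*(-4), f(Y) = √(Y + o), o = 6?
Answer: 240 - 64*√11 ≈ 27.736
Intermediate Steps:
f(Y) = √(6 + Y) (f(Y) = √(Y + 6) = √(6 + Y))
C(d) = 8 - 4*d (C(d) = (-2 + d)*(-4) = 8 - 4*d)
C(f(5))² = (8 - 4*√(6 + 5))² = (8 - 4*√11)²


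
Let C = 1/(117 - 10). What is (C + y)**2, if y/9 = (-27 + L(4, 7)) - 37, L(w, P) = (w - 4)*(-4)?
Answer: 3798380161/11449 ≈ 3.3177e+5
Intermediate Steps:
C = 1/107 ≈ 0.0093458
L(w, P) = 16 - 4*w (L(w, P) = (-4 + w)*(-4) = 16 - 4*w)
y = -576 (y = 9*((-27 + (16 - 4*4)) - 37) = 9*((-27 + (16 - 16)) - 37) = 9*((-27 + 0) - 37) = 9*(-27 - 37) = 9*(-64) = -576)
(C + y)**2 = (1/107 - 576)**2 = (-61631/107)**2 = 3798380161/11449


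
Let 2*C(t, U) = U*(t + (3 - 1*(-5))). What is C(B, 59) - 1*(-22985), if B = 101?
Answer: 52401/2 ≈ 26201.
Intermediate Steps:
C(t, U) = U*(8 + t)/2 (C(t, U) = (U*(t + (3 - 1*(-5))))/2 = (U*(t + (3 + 5)))/2 = (U*(t + 8))/2 = (U*(8 + t))/2 = U*(8 + t)/2)
C(B, 59) - 1*(-22985) = (½)*59*(8 + 101) - 1*(-22985) = (½)*59*109 + 22985 = 6431/2 + 22985 = 52401/2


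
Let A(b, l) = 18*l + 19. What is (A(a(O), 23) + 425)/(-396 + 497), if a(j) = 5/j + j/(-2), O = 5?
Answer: 858/101 ≈ 8.4951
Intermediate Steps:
a(j) = 5/j - j/2 (a(j) = 5/j + j*(-1/2) = 5/j - j/2)
A(b, l) = 19 + 18*l
(A(a(O), 23) + 425)/(-396 + 497) = ((19 + 18*23) + 425)/(-396 + 497) = ((19 + 414) + 425)/101 = (433 + 425)*(1/101) = 858*(1/101) = 858/101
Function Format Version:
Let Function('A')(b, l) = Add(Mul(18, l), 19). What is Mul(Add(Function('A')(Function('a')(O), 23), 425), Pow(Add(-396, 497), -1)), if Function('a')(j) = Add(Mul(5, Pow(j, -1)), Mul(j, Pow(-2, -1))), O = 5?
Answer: Rational(858, 101) ≈ 8.4951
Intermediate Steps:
Function('a')(j) = Add(Mul(5, Pow(j, -1)), Mul(Rational(-1, 2), j)) (Function('a')(j) = Add(Mul(5, Pow(j, -1)), Mul(j, Rational(-1, 2))) = Add(Mul(5, Pow(j, -1)), Mul(Rational(-1, 2), j)))
Function('A')(b, l) = Add(19, Mul(18, l))
Mul(Add(Function('A')(Function('a')(O), 23), 425), Pow(Add(-396, 497), -1)) = Mul(Add(Add(19, Mul(18, 23)), 425), Pow(Add(-396, 497), -1)) = Mul(Add(Add(19, 414), 425), Pow(101, -1)) = Mul(Add(433, 425), Rational(1, 101)) = Mul(858, Rational(1, 101)) = Rational(858, 101)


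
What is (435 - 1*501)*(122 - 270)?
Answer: 9768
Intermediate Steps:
(435 - 1*501)*(122 - 270) = (435 - 501)*(-148) = -66*(-148) = 9768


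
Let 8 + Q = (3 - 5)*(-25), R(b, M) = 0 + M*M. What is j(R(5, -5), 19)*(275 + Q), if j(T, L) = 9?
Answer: 2853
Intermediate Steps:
R(b, M) = M**2 (R(b, M) = 0 + M**2 = M**2)
Q = 42 (Q = -8 + (3 - 5)*(-25) = -8 - 2*(-25) = -8 + 50 = 42)
j(R(5, -5), 19)*(275 + Q) = 9*(275 + 42) = 9*317 = 2853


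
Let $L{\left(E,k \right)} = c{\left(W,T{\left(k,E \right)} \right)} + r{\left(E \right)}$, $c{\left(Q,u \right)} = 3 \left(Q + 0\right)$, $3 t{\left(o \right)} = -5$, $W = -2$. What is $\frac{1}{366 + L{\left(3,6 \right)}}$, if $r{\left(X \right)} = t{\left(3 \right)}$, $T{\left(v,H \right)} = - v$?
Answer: $\frac{3}{1075} \approx 0.0027907$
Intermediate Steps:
$t{\left(o \right)} = - \frac{5}{3}$ ($t{\left(o \right)} = \frac{1}{3} \left(-5\right) = - \frac{5}{3}$)
$c{\left(Q,u \right)} = 3 Q$
$r{\left(X \right)} = - \frac{5}{3}$
$L{\left(E,k \right)} = - \frac{23}{3}$ ($L{\left(E,k \right)} = 3 \left(-2\right) - \frac{5}{3} = -6 - \frac{5}{3} = - \frac{23}{3}$)
$\frac{1}{366 + L{\left(3,6 \right)}} = \frac{1}{366 - \frac{23}{3}} = \frac{1}{\frac{1075}{3}} = \frac{3}{1075}$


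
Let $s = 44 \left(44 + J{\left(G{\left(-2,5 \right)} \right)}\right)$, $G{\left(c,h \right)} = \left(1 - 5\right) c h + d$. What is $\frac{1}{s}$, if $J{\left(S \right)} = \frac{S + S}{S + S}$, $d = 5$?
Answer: $\frac{1}{1980} \approx 0.00050505$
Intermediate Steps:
$G{\left(c,h \right)} = 5 - 4 c h$ ($G{\left(c,h \right)} = \left(1 - 5\right) c h + 5 = - 4 c h + 5 = 5 - 4 c h$)
$J{\left(S \right)} = 1$ ($J{\left(S \right)} = \frac{2 S}{2 S} = 2 S \frac{1}{2 S} = 1$)
$s = 1980$ ($s = 44 \left(44 + 1\right) = 44 \cdot 45 = 1980$)
$\frac{1}{s} = \frac{1}{1980}$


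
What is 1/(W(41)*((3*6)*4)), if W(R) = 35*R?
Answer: 1/103320 ≈ 9.6787e-6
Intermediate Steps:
1/(W(41)*((3*6)*4)) = 1/((35*41)*((3*6)*4)) = 1/(1435*(18*4)) = 1/(1435*72) = 1/103320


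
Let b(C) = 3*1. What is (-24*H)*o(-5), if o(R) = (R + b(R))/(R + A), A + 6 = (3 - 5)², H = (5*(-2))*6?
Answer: 2880/7 ≈ 411.43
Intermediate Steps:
H = -60 (H = -10*6 = -60)
b(C) = 3
A = -2 (A = -6 + (3 - 5)² = -6 + (-2)² = -6 + 4 = -2)
o(R) = (3 + R)/(-2 + R) (o(R) = (R + 3)/(R - 2) = (3 + R)/(-2 + R))
(-24*H)*o(-5) = (-24*(-60))*((3 - 5)/(-2 - 5)) = 1440*(-2/(-7)) = 1440*(-⅐*(-2)) = 1440*(2/7) = 2880/7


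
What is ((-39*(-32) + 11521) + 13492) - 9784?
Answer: 16477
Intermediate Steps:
((-39*(-32) + 11521) + 13492) - 9784 = ((1248 + 11521) + 13492) - 9784 = (12769 + 13492) - 9784 = 26261 - 9784 = 16477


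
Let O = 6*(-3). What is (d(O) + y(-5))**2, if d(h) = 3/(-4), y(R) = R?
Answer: 529/16 ≈ 33.063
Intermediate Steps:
O = -18
d(h) = -3/4 (d(h) = 3*(-1/4) = -3/4)
(d(O) + y(-5))**2 = (-3/4 - 5)**2 = (-23/4)**2 = 529/16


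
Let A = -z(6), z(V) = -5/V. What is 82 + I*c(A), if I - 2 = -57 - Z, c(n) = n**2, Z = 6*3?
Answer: 1127/36 ≈ 31.306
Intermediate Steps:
Z = 18
A = 5/6 (A = -(-5)/6 = -1*(-5/6) = 5/6 ≈ 0.83333)
I = -73 (I = 2 + (-57 - 1*18) = 2 + (-57 - 18) = 2 - 75 = -73)
82 + I*c(A) = 82 - 73*(5/6)**2 = 82 - 73*25/36 = 82 - 1825/36 = 1127/36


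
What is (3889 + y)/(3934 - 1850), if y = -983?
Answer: 1453/1042 ≈ 1.3944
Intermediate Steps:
(3889 + y)/(3934 - 1850) = (3889 - 983)/(3934 - 1850) = 2906/2084 = 2906*(1/2084) = 1453/1042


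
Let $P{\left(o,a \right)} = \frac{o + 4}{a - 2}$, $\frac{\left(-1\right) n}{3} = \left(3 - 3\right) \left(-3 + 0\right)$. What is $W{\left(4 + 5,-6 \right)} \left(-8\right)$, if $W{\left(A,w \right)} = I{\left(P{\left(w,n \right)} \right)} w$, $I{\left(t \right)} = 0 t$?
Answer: $0$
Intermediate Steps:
$n = 0$ ($n = - 3 \left(3 - 3\right) \left(-3 + 0\right) = - 3 \cdot 0 \left(-3\right) = \left(-3\right) 0 = 0$)
$P{\left(o,a \right)} = \frac{4 + o}{-2 + a}$
$I{\left(t \right)} = 0$
$W{\left(A,w \right)} = 0$ ($W{\left(A,w \right)} = 0 w = 0$)
$W{\left(4 + 5,-6 \right)} \left(-8\right) = 0 \left(-8\right) = 0$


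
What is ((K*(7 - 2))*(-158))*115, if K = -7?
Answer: 635950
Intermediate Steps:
((K*(7 - 2))*(-158))*115 = (-7*(7 - 2)*(-158))*115 = (-7*5*(-158))*115 = -35*(-158)*115 = 5530*115 = 635950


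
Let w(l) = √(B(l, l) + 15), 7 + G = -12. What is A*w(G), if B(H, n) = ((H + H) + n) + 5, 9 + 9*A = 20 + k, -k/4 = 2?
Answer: I*√37/3 ≈ 2.0276*I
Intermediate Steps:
k = -8 (k = -4*2 = -8)
G = -19 (G = -7 - 12 = -19)
A = ⅓ (A = -1 + (20 - 8)/9 = -1 + (⅑)*12 = -1 + 4/3 = ⅓ ≈ 0.33333)
B(H, n) = 5 + n + 2*H (B(H, n) = (2*H + n) + 5 = (n + 2*H) + 5 = 5 + n + 2*H)
w(l) = √(20 + 3*l) (w(l) = √((5 + l + 2*l) + 15) = √((5 + 3*l) + 15) = √(20 + 3*l))
A*w(G) = √(20 + 3*(-19))/3 = √(20 - 57)/3 = √(-37)/3 = (I*√37)/3 = I*√37/3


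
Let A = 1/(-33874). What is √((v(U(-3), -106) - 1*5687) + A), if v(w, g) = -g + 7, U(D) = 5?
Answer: I*√6395874494698/33874 ≈ 74.659*I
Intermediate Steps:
v(w, g) = 7 - g
A = -1/33874 ≈ -2.9521e-5
√((v(U(-3), -106) - 1*5687) + A) = √(((7 - 1*(-106)) - 1*5687) - 1/33874) = √(((7 + 106) - 5687) - 1/33874) = √((113 - 5687) - 1/33874) = √(-5574 - 1/33874) = √(-188813677/33874) = I*√6395874494698/33874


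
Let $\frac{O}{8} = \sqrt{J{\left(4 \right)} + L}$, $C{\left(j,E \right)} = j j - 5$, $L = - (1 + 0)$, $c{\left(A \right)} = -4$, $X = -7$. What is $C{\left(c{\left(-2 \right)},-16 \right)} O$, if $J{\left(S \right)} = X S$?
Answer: $88 i \sqrt{29} \approx 473.89 i$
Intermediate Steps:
$L = -1$ ($L = \left(-1\right) 1 = -1$)
$J{\left(S \right)} = - 7 S$
$C{\left(j,E \right)} = -5 + j^{2}$ ($C{\left(j,E \right)} = j^{2} - 5 = -5 + j^{2}$)
$O = 8 i \sqrt{29}$ ($O = 8 \sqrt{\left(-7\right) 4 - 1} = 8 \sqrt{-28 - 1} = 8 \sqrt{-29} = 8 i \sqrt{29} \approx 43.081 i$)
$C{\left(c{\left(-2 \right)},-16 \right)} O = \left(-5 + \left(-4\right)^{2}\right) 8 i \sqrt{29} = \left(-5 + 16\right) 8 i \sqrt{29} = 11 \cdot 8 i \sqrt{29} = 88 i \sqrt{29}$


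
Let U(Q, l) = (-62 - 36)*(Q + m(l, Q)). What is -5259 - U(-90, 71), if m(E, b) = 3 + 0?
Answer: -13785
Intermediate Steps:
m(E, b) = 3
U(Q, l) = -294 - 98*Q (U(Q, l) = (-62 - 36)*(Q + 3) = -98*(3 + Q) = -294 - 98*Q)
-5259 - U(-90, 71) = -5259 - (-294 - 98*(-90)) = -5259 - (-294 + 8820) = -5259 - 1*8526 = -5259 - 8526 = -13785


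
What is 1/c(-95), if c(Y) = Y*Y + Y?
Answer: 1/8930 ≈ 0.00011198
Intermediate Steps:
c(Y) = Y + Y² (c(Y) = Y² + Y = Y + Y²)
1/c(-95) = 1/(-95*(1 - 95)) = 1/(-95*(-94)) = 1/8930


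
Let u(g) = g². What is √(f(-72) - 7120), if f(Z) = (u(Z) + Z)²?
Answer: 4*√1632839 ≈ 5111.3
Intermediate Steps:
f(Z) = (Z + Z²)² (f(Z) = (Z² + Z)² = (Z + Z²)²)
√(f(-72) - 7120) = √((-72)²*(1 - 72)² - 7120) = √(5184*(-71)² - 7120) = √(5184*5041 - 7120) = √(26132544 - 7120) = √26125424 = 4*√1632839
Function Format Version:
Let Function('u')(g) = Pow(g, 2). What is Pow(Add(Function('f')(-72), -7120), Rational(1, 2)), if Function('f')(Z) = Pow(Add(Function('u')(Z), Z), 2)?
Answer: Mul(4, Pow(1632839, Rational(1, 2))) ≈ 5111.3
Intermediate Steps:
Function('f')(Z) = Pow(Add(Z, Pow(Z, 2)), 2) (Function('f')(Z) = Pow(Add(Pow(Z, 2), Z), 2) = Pow(Add(Z, Pow(Z, 2)), 2))
Pow(Add(Function('f')(-72), -7120), Rational(1, 2)) = Pow(Add(Mul(Pow(-72, 2), Pow(Add(1, -72), 2)), -7120), Rational(1, 2)) = Pow(Add(Mul(5184, Pow(-71, 2)), -7120), Rational(1, 2)) = Pow(Add(Mul(5184, 5041), -7120), Rational(1, 2)) = Pow(Add(26132544, -7120), Rational(1, 2)) = Pow(26125424, Rational(1, 2)) = Mul(4, Pow(1632839, Rational(1, 2)))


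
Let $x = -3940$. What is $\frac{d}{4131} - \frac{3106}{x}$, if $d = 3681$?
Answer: $\frac{1518557}{904230} \approx 1.6794$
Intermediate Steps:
$\frac{d}{4131} - \frac{3106}{x} = \frac{3681}{4131} - \frac{3106}{-3940} = 3681 \cdot \frac{1}{4131} - - \frac{1553}{1970} = \frac{409}{459} + \frac{1553}{1970} = \frac{1518557}{904230}$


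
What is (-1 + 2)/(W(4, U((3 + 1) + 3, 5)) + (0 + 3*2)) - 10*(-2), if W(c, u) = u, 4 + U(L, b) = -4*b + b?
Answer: 259/13 ≈ 19.923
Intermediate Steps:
U(L, b) = -4 - 3*b (U(L, b) = -4 + (-4*b + b) = -4 - 3*b)
(-1 + 2)/(W(4, U((3 + 1) + 3, 5)) + (0 + 3*2)) - 10*(-2) = (-1 + 2)/((-4 - 3*5) + (0 + 3*2)) - 10*(-2) = 1/((-4 - 15) + (0 + 6)) + 20 = 1/(-19 + 6) + 20 = 1/(-13) + 20 = 1*(-1/13) + 20 = -1/13 + 20 = 259/13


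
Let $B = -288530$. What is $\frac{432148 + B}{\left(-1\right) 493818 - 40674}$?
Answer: $- \frac{71809}{267246} \approx -0.2687$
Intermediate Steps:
$\frac{432148 + B}{\left(-1\right) 493818 - 40674} = \frac{432148 - 288530}{\left(-1\right) 493818 - 40674} = \frac{143618}{-493818 - 40674} = \frac{143618}{-534492} = 143618 \left(- \frac{1}{534492}\right) = - \frac{71809}{267246}$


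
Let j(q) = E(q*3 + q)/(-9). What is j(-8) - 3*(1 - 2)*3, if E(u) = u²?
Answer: -943/9 ≈ -104.78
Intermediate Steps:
j(q) = -16*q²/9 (j(q) = (q*3 + q)²/(-9) = (3*q + q)²*(-⅑) = (4*q)²*(-⅑) = (16*q²)*(-⅑) = -16*q²/9)
j(-8) - 3*(1 - 2)*3 = -16/9*(-8)² - 3*(1 - 2)*3 = -16/9*64 - 3*(-1)*3 = -1024/9 + 3*3 = -1024/9 + 9 = -943/9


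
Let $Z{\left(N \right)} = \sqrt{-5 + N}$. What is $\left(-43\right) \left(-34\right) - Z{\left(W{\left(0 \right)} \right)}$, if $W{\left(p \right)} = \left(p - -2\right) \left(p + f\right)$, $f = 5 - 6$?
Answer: $1462 - i \sqrt{7} \approx 1462.0 - 2.6458 i$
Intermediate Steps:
$f = -1$ ($f = 5 - 6 = -1$)
$W{\left(p \right)} = \left(-1 + p\right) \left(2 + p\right)$ ($W{\left(p \right)} = \left(p - -2\right) \left(p - 1\right) = \left(p + 2\right) \left(-1 + p\right) = \left(2 + p\right) \left(-1 + p\right) = \left(-1 + p\right) \left(2 + p\right)$)
$\left(-43\right) \left(-34\right) - Z{\left(W{\left(0 \right)} \right)} = \left(-43\right) \left(-34\right) - \sqrt{-5 + \left(-2 + 0 + 0^{2}\right)} = 1462 - \sqrt{-5 + \left(-2 + 0 + 0\right)} = 1462 - \sqrt{-5 - 2} = 1462 - \sqrt{-7} = 1462 - i \sqrt{7}$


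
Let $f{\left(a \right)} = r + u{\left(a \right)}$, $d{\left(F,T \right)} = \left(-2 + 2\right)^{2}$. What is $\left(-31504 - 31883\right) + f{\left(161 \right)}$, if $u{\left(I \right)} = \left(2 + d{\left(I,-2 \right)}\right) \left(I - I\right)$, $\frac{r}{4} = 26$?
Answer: $-63283$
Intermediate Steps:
$r = 104$ ($r = 4 \cdot 26 = 104$)
$d{\left(F,T \right)} = 0$ ($d{\left(F,T \right)} = 0^{2} = 0$)
$u{\left(I \right)} = 0$ ($u{\left(I \right)} = \left(2 + 0\right) \left(I - I\right) = 2 \cdot 0 = 0$)
$f{\left(a \right)} = 104$ ($f{\left(a \right)} = 104 + 0 = 104$)
$\left(-31504 - 31883\right) + f{\left(161 \right)} = \left(-31504 - 31883\right) + 104 = -63387 + 104 = -63283$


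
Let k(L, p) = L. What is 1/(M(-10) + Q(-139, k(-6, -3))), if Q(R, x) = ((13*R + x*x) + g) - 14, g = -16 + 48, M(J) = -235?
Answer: -1/1988 ≈ -0.00050302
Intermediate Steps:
g = 32
Q(R, x) = 18 + x² + 13*R (Q(R, x) = ((13*R + x*x) + 32) - 14 = ((13*R + x²) + 32) - 14 = ((x² + 13*R) + 32) - 14 = (32 + x² + 13*R) - 14 = 18 + x² + 13*R)
1/(M(-10) + Q(-139, k(-6, -3))) = 1/(-235 + (18 + (-6)² + 13*(-139))) = 1/(-235 + (18 + 36 - 1807)) = 1/(-235 - 1753) = 1/(-1988) = -1/1988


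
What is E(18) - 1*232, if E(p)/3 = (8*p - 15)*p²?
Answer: 125156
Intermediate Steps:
E(p) = 3*p²*(-15 + 8*p) (E(p) = 3*((8*p - 15)*p²) = 3*((-15 + 8*p)*p²) = 3*(p²*(-15 + 8*p)) = 3*p²*(-15 + 8*p))
E(18) - 1*232 = 18²*(-45 + 24*18) - 1*232 = 324*(-45 + 432) - 232 = 324*387 - 232 = 125388 - 232 = 125156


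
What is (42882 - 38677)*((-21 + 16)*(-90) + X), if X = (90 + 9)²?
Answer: 43105455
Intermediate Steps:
X = 9801 (X = 99² = 9801)
(42882 - 38677)*((-21 + 16)*(-90) + X) = (42882 - 38677)*((-21 + 16)*(-90) + 9801) = 4205*(-5*(-90) + 9801) = 4205*(450 + 9801) = 4205*10251 = 43105455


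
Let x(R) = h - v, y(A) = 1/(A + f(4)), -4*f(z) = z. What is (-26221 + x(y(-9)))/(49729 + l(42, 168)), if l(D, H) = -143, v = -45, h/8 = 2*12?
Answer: -12992/24793 ≈ -0.52402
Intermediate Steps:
f(z) = -z/4
h = 192 (h = 8*(2*12) = 8*24 = 192)
y(A) = 1/(-1 + A) (y(A) = 1/(A - ¼*4) = 1/(A - 1) = 1/(-1 + A))
x(R) = 237 (x(R) = 192 - 1*(-45) = 192 + 45 = 237)
(-26221 + x(y(-9)))/(49729 + l(42, 168)) = (-26221 + 237)/(49729 - 143) = -25984/49586 = -25984*1/49586 = -12992/24793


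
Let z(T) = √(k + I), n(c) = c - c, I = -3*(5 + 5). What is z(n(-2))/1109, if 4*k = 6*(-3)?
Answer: I*√138/2218 ≈ 0.0052964*I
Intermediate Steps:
k = -9/2 (k = (6*(-3))/4 = (¼)*(-18) = -9/2 ≈ -4.5000)
I = -30 (I = -3*10 = -30)
n(c) = 0
z(T) = I*√138/2 (z(T) = √(-9/2 - 30) = √(-69/2) = I*√138/2)
z(n(-2))/1109 = (I*√138/2)/1109 = (I*√138/2)*(1/1109) = I*√138/2218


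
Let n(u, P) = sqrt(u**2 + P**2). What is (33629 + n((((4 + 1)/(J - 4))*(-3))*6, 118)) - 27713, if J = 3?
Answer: 5916 + 2*sqrt(5506) ≈ 6064.4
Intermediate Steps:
n(u, P) = sqrt(P**2 + u**2)
(33629 + n((((4 + 1)/(J - 4))*(-3))*6, 118)) - 27713 = (33629 + sqrt(118**2 + ((((4 + 1)/(3 - 4))*(-3))*6)**2)) - 27713 = (33629 + sqrt(13924 + (((5/(-1))*(-3))*6)**2)) - 27713 = (33629 + sqrt(13924 + (((5*(-1))*(-3))*6)**2)) - 27713 = (33629 + sqrt(13924 + (-5*(-3)*6)**2)) - 27713 = (33629 + sqrt(13924 + (15*6)**2)) - 27713 = (33629 + sqrt(13924 + 90**2)) - 27713 = (33629 + sqrt(13924 + 8100)) - 27713 = (33629 + sqrt(22024)) - 27713 = (33629 + 2*sqrt(5506)) - 27713 = 5916 + 2*sqrt(5506)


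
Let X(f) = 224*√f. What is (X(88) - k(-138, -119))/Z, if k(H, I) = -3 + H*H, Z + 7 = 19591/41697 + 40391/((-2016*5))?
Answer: 889226886240/492094063 - 20921886720*√22/492094063 ≈ 1607.6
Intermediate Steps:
Z = -492094063/46700640 (Z = -7 + (19591/41697 + 40391/((-2016*5))) = -7 + (19591*(1/41697) + 40391/(-10080)) = -7 + (19591/41697 + 40391*(-1/10080)) = -7 + (19591/41697 - 40391/10080) = -7 - 165189583/46700640 = -492094063/46700640 ≈ -10.537)
k(H, I) = -3 + H²
(X(88) - k(-138, -119))/Z = (224*√88 - (-3 + (-138)²))/(-492094063/46700640) = (224*(2*√22) - (-3 + 19044))*(-46700640/492094063) = (448*√22 - 1*19041)*(-46700640/492094063) = (448*√22 - 19041)*(-46700640/492094063) = (-19041 + 448*√22)*(-46700640/492094063) = 889226886240/492094063 - 20921886720*√22/492094063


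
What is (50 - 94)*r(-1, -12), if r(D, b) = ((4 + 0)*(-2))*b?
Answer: -4224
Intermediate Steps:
r(D, b) = -8*b (r(D, b) = (4*(-2))*b = -8*b)
(50 - 94)*r(-1, -12) = (50 - 94)*(-8*(-12)) = -44*96 = -4224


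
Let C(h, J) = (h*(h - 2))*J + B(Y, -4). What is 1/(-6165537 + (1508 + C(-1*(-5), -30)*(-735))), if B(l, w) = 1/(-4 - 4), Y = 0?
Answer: -8/46665497 ≈ -1.7143e-7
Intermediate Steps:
B(l, w) = -⅛ (B(l, w) = 1/(-8) = -⅛)
C(h, J) = -⅛ + J*h*(-2 + h) (C(h, J) = (h*(h - 2))*J - ⅛ = (h*(-2 + h))*J - ⅛ = J*h*(-2 + h) - ⅛ = -⅛ + J*h*(-2 + h))
1/(-6165537 + (1508 + C(-1*(-5), -30)*(-735))) = 1/(-6165537 + (1508 + (-⅛ - 30*(-1*(-5))² - 2*(-30)*(-1*(-5)))*(-735))) = 1/(-6165537 + (1508 + (-⅛ - 30*5² - 2*(-30)*5)*(-735))) = 1/(-6165537 + (1508 + (-⅛ - 30*25 + 300)*(-735))) = 1/(-6165537 + (1508 + (-⅛ - 750 + 300)*(-735))) = 1/(-6165537 + (1508 - 3601/8*(-735))) = 1/(-6165537 + (1508 + 2646735/8)) = 1/(-6165537 + 2658799/8) = 1/(-46665497/8) = -8/46665497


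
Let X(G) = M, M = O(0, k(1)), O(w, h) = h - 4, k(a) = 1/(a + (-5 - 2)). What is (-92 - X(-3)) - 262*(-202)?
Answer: 317017/6 ≈ 52836.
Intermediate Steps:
k(a) = 1/(-7 + a) (k(a) = 1/(a - 7) = 1/(-7 + a))
O(w, h) = -4 + h
M = -25/6 (M = -4 + 1/(-7 + 1) = -4 + 1/(-6) = -4 - ⅙ = -25/6 ≈ -4.1667)
X(G) = -25/6
(-92 - X(-3)) - 262*(-202) = (-92 - 1*(-25/6)) - 262*(-202) = (-92 + 25/6) + 52924 = -527/6 + 52924 = 317017/6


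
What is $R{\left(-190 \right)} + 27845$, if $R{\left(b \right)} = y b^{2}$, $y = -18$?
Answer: $-621955$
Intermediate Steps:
$R{\left(b \right)} = - 18 b^{2}$
$R{\left(-190 \right)} + 27845 = - 18 \left(-190\right)^{2} + 27845 = \left(-18\right) 36100 + 27845 = -649800 + 27845 = -621955$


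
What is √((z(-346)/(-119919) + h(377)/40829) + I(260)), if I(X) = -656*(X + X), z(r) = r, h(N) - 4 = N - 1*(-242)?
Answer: I*√8177501694194685121161399/4896172851 ≈ 584.05*I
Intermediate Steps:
h(N) = 246 + N (h(N) = 4 + (N - 1*(-242)) = 4 + (N + 242) = 4 + (242 + N) = 246 + N)
I(X) = -1312*X
√((z(-346)/(-119919) + h(377)/40829) + I(260)) = √((-346/(-119919) + (246 + 377)/40829) - 1312*260) = √((-346*(-1/119919) + 623*(1/40829)) - 341120) = √((346/119919 + 623/40829) - 341120) = √(88836371/4896172851 - 341120) = √(-1670182394096749/4896172851) = I*√8177501694194685121161399/4896172851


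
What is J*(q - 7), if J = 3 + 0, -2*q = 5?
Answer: -57/2 ≈ -28.500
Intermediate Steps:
q = -5/2 (q = -½*5 = -5/2 ≈ -2.5000)
J = 3
J*(q - 7) = 3*(-5/2 - 7) = 3*(-19/2) = -57/2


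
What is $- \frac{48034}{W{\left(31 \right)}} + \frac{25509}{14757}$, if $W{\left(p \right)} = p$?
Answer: $- \frac{236015653}{152489} \approx -1547.8$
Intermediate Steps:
$- \frac{48034}{W{\left(31 \right)}} + \frac{25509}{14757} = - \frac{48034}{31} + \frac{25509}{14757} = \left(-48034\right) \frac{1}{31} + 25509 \cdot \frac{1}{14757} = - \frac{48034}{31} + \frac{8503}{4919} = - \frac{236015653}{152489}$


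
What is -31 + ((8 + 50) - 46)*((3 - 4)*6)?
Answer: -103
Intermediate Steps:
-31 + ((8 + 50) - 46)*((3 - 4)*6) = -31 + (58 - 46)*(-1*6) = -31 + 12*(-6) = -31 - 72 = -103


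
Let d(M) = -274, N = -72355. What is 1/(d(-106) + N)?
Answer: -1/72629 ≈ -1.3769e-5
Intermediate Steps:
1/(d(-106) + N) = 1/(-274 - 72355) = 1/(-72629) = -1/72629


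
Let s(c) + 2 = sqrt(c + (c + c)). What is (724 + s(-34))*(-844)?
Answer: -609368 - 844*I*sqrt(102) ≈ -6.0937e+5 - 8524.0*I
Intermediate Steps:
s(c) = -2 + sqrt(3)*sqrt(c) (s(c) = -2 + sqrt(c + (c + c)) = -2 + sqrt(c + 2*c) = -2 + sqrt(3*c) = -2 + sqrt(3)*sqrt(c))
(724 + s(-34))*(-844) = (724 + (-2 + sqrt(3)*sqrt(-34)))*(-844) = (724 + (-2 + sqrt(3)*(I*sqrt(34))))*(-844) = (724 + (-2 + I*sqrt(102)))*(-844) = (722 + I*sqrt(102))*(-844) = -609368 - 844*I*sqrt(102)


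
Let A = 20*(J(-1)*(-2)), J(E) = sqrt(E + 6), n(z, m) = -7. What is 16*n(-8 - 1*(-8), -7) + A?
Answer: -112 - 40*sqrt(5) ≈ -201.44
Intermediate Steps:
J(E) = sqrt(6 + E)
A = -40*sqrt(5) (A = 20*(sqrt(6 - 1)*(-2)) = 20*(sqrt(5)*(-2)) = 20*(-2*sqrt(5)) = -40*sqrt(5) ≈ -89.443)
16*n(-8 - 1*(-8), -7) + A = 16*(-7) - 40*sqrt(5) = -112 - 40*sqrt(5)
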